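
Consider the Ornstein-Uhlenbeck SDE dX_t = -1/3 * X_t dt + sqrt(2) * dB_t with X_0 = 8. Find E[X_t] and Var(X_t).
E[X_t] = 8*exp(-t/3); Var(X_t) = 3 - 3*exp(-2*t/3)

The OU SDE dX = -theta X dt + sigma dB admits the integrating factor exp(theta t): d(exp(theta t) X_t) = sigma exp(theta t) dB_t. Integrating from 0 to t:
  X_t = x_0 * exp(-theta t) + sigma * int_0^t exp(-theta (t-s)) dB_s.
The Itô integral has mean 0 and (by the Itô isometry) variance sigma^2 * int_0^t exp(-2 theta (t - s)) ds = sigma^2 * (1 - exp(-2 theta t)) / (2 theta).
With theta = 1/3, sigma = sqrt(2), x_0 = 8:
  E[X_t] = 8 * exp(-1/3 t) = 8*exp(-t/3)
  Var(X_t) = (sqrt(2))^2 * (1 - exp(-2*1/3 t)) / (2 * 1/3) = 3 - 3*exp(-2*t/3).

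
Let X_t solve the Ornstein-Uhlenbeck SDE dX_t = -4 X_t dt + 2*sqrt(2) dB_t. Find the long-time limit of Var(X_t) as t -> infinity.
lim Var(X_t) = 1

The OU SDE dX = -theta X dt + sigma dB admits the integrating factor exp(theta t): d(exp(theta t) X_t) = sigma exp(theta t) dB_t. Integrating from 0 to t gives X_t = x_0 * exp(-theta t) + sigma * int_0^t exp(-theta (t-s)) dB_s for any initial x_0. The Itô integral has variance (by the Itô isometry) sigma^2 * int_0^t exp(-2 theta (t - s)) ds = sigma^2 * (1 - exp(-2 theta t)) / (2 theta), independent of x_0.
With theta = 4, sigma = 2*sqrt(2):
  Var(X_t) = (2*sqrt(2))^2 * (1 - exp(-2*4 t)) / (2 * 4) = 1 - exp(-8*t).
As t -> infinity, exp(-2*4 t) -> 0, so the stationary variance is sigma^2 / (2 theta) = 1.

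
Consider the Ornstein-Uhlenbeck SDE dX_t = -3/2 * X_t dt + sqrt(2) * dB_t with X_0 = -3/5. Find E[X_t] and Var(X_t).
E[X_t] = -3*exp(-3*t/2)/5; Var(X_t) = 2/3 - 2*exp(-3*t)/3

The OU SDE dX = -theta X dt + sigma dB admits the integrating factor exp(theta t): d(exp(theta t) X_t) = sigma exp(theta t) dB_t. Integrating from 0 to t:
  X_t = x_0 * exp(-theta t) + sigma * int_0^t exp(-theta (t-s)) dB_s.
The Itô integral has mean 0 and (by the Itô isometry) variance sigma^2 * int_0^t exp(-2 theta (t - s)) ds = sigma^2 * (1 - exp(-2 theta t)) / (2 theta).
With theta = 3/2, sigma = sqrt(2), x_0 = -3/5:
  E[X_t] = -3/5 * exp(-3/2 t) = -3*exp(-3*t/2)/5
  Var(X_t) = (sqrt(2))^2 * (1 - exp(-2*3/2 t)) / (2 * 3/2) = 2/3 - 2*exp(-3*t)/3.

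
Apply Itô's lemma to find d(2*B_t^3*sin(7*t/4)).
d(2*B_t^3*sin(7*t/4)) = (B_t*(7*B_t^2*cos(7*t/4) + 12*sin(7*t/4))/2) dt + (6*B_t^2*sin(7*t/4)) dB_t

Itô's formula for f(t, x): d f(t, B_t) = (f_t + (1/2) f_xx) dt + f_x dB_t. Compute partials of f(t, x) = 2*x^3*sin(7*t/4):
  f_t(t,x)  = 7*x^3*cos(7*t/4)/2
  f_x(t,x)  = 6*x^2*sin(7*t/4)
  f_xx(t,x) = 12*x*sin(7*t/4)
Assemble drift = f_t + (1/2) f_xx = x*(7*x^2*cos(7*t/4) + 12*sin(7*t/4))/2 and diffusion = f_x = 6*x^2*sin(7*t/4). Substituting x = B_t:
  d(2*B_t^3*sin(7*t/4)) = (B_t*(7*B_t^2*cos(7*t/4) + 12*sin(7*t/4))/2) dt + (6*B_t^2*sin(7*t/4)) dB_t.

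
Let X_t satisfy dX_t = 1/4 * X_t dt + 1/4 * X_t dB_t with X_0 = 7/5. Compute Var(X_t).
Var(X_t) = 49*(exp(t/16) - 1)*exp(t/2)/25

For GBM dX = mu X dt + sigma X dB with X_0 = x_0, apply Itô to Y = log X: dY = (mu - sigma^2/2) dt + sigma dB, so Y_t = log(x_0) + (mu - sigma^2/2) t + sigma B_t and hence X_t = x_0 * exp((mu - sigma^2/2) t + sigma B_t).
With mu = 1/4, sigma = 1/4, x_0 = 7/5, this gives:
  X_t = 7/5 * exp((7/32) * t + (1/4) * B_t).
Since sigma*B_t ~ Normal(0, sigma^2 t), E[exp(sigma*B_t)] = exp(sigma^2 t / 2); so E[X_t] = x_0 * exp((mu - sigma^2/2) t) * exp(sigma^2 t / 2) = x_0 * exp(mu t) = 7*exp(t/4)/5.
Var(X_t) = E[X_t^2] - (E[X_t])^2 = x_0^2 * exp(2 mu t) * (exp(sigma^2 t) - 1) = 49*(exp(t/16) - 1)*exp(t/2)/25.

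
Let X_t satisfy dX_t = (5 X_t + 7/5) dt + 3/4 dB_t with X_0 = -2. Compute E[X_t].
E[X_t] = -43*exp(5*t)/25 - 7/25

Taking expectations and using E[dB_t] = 0, the mean m(t) = E[X_t] satisfies the ODE m'(t) = a m(t) + b with m(0) = x_0. With a = 5, b = 7/5, x_0 = -2, the solution is
  m(t) = x_0 * exp(a t) + (b/a) * (exp(a t) - 1)
       = (-2) * exp(5 t) + ((7/5)/5) * (exp(5 t) - 1)
       = -43*exp(5*t)/25 - 7/25.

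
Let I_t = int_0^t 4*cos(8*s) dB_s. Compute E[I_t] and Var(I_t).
E[I_t] = 0; Var(I_t) = 8*t + sin(8*t)*cos(8*t)

The Itô integral of a deterministic integrand f(s) has mean 0 because each increment f(s) * (B_{s+ds} - B_s) has mean 0. By the Itô isometry:
  Var( int_0^t f(s) dB_s ) = E[ (int_0^t f(s) dB_s)^2 ] = int_0^t f(s)^2 ds.
Here f(s) = 4*cos(8*s), so f(s)^2 = 16*cos(8*s)^2. Integrate:
  int_0^t (16*cos(8*s)^2) ds = 8*t + sin(8*t)*cos(8*t).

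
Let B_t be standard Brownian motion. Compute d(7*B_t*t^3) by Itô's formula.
d(7*B_t*t^3) = (21*B_t*t^2) dt + (7*t^3) dB_t

Itô's formula for f(t, x): d f(t, B_t) = (f_t + (1/2) f_xx) dt + f_x dB_t. Compute partials of f(t, x) = 7*t^3*x:
  f_t(t,x)  = 21*t^2*x
  f_x(t,x)  = 7*t^3
  f_xx(t,x) = 0
Assemble drift = f_t + (1/2) f_xx = 21*t^2*x and diffusion = f_x = 7*t^3. Substituting x = B_t:
  d(7*B_t*t^3) = (21*B_t*t^2) dt + (7*t^3) dB_t.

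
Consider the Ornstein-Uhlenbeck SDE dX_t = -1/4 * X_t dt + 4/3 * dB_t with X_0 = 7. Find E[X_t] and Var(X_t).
E[X_t] = 7*exp(-t/4); Var(X_t) = 32/9 - 32*exp(-t/2)/9

The OU SDE dX = -theta X dt + sigma dB admits the integrating factor exp(theta t): d(exp(theta t) X_t) = sigma exp(theta t) dB_t. Integrating from 0 to t:
  X_t = x_0 * exp(-theta t) + sigma * int_0^t exp(-theta (t-s)) dB_s.
The Itô integral has mean 0 and (by the Itô isometry) variance sigma^2 * int_0^t exp(-2 theta (t - s)) ds = sigma^2 * (1 - exp(-2 theta t)) / (2 theta).
With theta = 1/4, sigma = 4/3, x_0 = 7:
  E[X_t] = 7 * exp(-1/4 t) = 7*exp(-t/4)
  Var(X_t) = (4/3)^2 * (1 - exp(-2*1/4 t)) / (2 * 1/4) = 32/9 - 32*exp(-t/2)/9.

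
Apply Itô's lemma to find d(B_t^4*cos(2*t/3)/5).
d(B_t^4*cos(2*t/3)/5) = (2*B_t^2*(-B_t^2*sin(2*t/3) + 9*cos(2*t/3))/15) dt + (4*B_t^3*cos(2*t/3)/5) dB_t

Itô's formula for f(t, x): d f(t, B_t) = (f_t + (1/2) f_xx) dt + f_x dB_t. Compute partials of f(t, x) = x^4*cos(2*t/3)/5:
  f_t(t,x)  = -2*x^4*sin(2*t/3)/15
  f_x(t,x)  = 4*x^3*cos(2*t/3)/5
  f_xx(t,x) = 12*x^2*cos(2*t/3)/5
Assemble drift = f_t + (1/2) f_xx = 2*x^2*(-x^2*sin(2*t/3) + 9*cos(2*t/3))/15 and diffusion = f_x = 4*x^3*cos(2*t/3)/5. Substituting x = B_t:
  d(B_t^4*cos(2*t/3)/5) = (2*B_t^2*(-B_t^2*sin(2*t/3) + 9*cos(2*t/3))/15) dt + (4*B_t^3*cos(2*t/3)/5) dB_t.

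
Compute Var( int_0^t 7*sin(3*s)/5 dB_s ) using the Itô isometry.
Var = 49*t/50 - 49*sin(6*t)/300

The Itô integral of a deterministic integrand f(s) has mean 0 because each increment f(s) * (B_{s+ds} - B_s) has mean 0. By the Itô isometry:
  Var( int_0^t f(s) dB_s ) = E[ (int_0^t f(s) dB_s)^2 ] = int_0^t f(s)^2 ds.
Here f(s) = 7*sin(3*s)/5, so f(s)^2 = 49*sin(3*s)^2/25. Integrate:
  int_0^t (49*sin(3*s)^2/25) ds = 49*t/50 - 49*sin(6*t)/300.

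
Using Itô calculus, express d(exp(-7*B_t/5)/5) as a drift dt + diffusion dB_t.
d(exp(-7*B_t/5)/5) = (49*exp(-7*B_t/5)/250) dt + (-7*exp(-7*B_t/5)/25) dB_t

Itô's formula for f(B_t) gives d f(B_t) = f'(B_t) dB_t + (1/2) f''(B_t) dt. Compute derivatives of f(x) = exp(-7*x/5)/5:
  f'(x)  = -7*exp(-7*x/5)/25
  f''(x) = 49*exp(-7*x/5)/125
Substitute x = B_t and multiply the f'' term by 1/2:
  drift     = (1/2) * (49*exp(-7*x/5)/125) evaluated at B_t = 49*exp(-7*B_t/5)/250
  diffusion = (-7*exp(-7*x/5)/25) evaluated at B_t = -7*exp(-7*B_t/5)/25
Therefore d(exp(-7*B_t/5)/5) = (49*exp(-7*B_t/5)/250) dt + (-7*exp(-7*B_t/5)/25) dB_t.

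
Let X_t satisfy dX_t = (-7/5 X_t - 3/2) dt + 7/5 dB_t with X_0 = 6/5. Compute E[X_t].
E[X_t] = -15/14 + 159*exp(-7*t/5)/70

Taking expectations and using E[dB_t] = 0, the mean m(t) = E[X_t] satisfies the ODE m'(t) = a m(t) + b with m(0) = x_0. With a = -7/5, b = -3/2, x_0 = 6/5, the solution is
  m(t) = x_0 * exp(a t) + (b/a) * (exp(a t) - 1)
       = (6/5) * exp((-7/5) t) + ((-3/2)/(-7/5)) * (exp((-7/5) t) - 1)
       = -15/14 + 159*exp(-7*t/5)/70.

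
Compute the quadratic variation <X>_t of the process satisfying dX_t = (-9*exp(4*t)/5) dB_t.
<X>_t = 81*exp(8*t)/200 - 81/200

For an Itô process dX_t = a(t) dt + b(t) dB_t, the quadratic variation is <X>_t = int_0^t b(s)^2 ds (the drift term does not contribute). Here b(s) = -9*exp(4*s)/5, so
  b(s)^2 = 81*exp(8*s)/25.
Integrating from 0 to t:
  <X>_t = int_0^t (81*exp(8*s)/25) ds = 81*exp(8*t)/200 - 81/200.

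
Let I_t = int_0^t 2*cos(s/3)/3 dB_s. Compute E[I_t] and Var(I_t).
E[I_t] = 0; Var(I_t) = 2*t/9 + sin(2*t/3)/3

The Itô integral of a deterministic integrand f(s) has mean 0 because each increment f(s) * (B_{s+ds} - B_s) has mean 0. By the Itô isometry:
  Var( int_0^t f(s) dB_s ) = E[ (int_0^t f(s) dB_s)^2 ] = int_0^t f(s)^2 ds.
Here f(s) = 2*cos(s/3)/3, so f(s)^2 = 4*cos(s/3)^2/9. Integrate:
  int_0^t (4*cos(s/3)^2/9) ds = 2*t/9 + sin(2*t/3)/3.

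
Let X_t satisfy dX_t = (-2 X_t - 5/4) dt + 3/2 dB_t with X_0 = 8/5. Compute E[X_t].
E[X_t] = -5/8 + 89*exp(-2*t)/40

Taking expectations and using E[dB_t] = 0, the mean m(t) = E[X_t] satisfies the ODE m'(t) = a m(t) + b with m(0) = x_0. With a = -2, b = -5/4, x_0 = 8/5, the solution is
  m(t) = x_0 * exp(a t) + (b/a) * (exp(a t) - 1)
       = (8/5) * exp((-2) t) + ((-5/4)/(-2)) * (exp((-2) t) - 1)
       = -5/8 + 89*exp(-2*t)/40.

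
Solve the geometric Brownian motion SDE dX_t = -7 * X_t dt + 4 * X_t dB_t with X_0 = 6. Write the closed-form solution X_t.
X_t = 6 * exp((-15) * t + (4) * B_t)

For GBM dX = mu X dt + sigma X dB with X_0 = x_0, apply Itô to Y = log X: dY = (mu - sigma^2/2) dt + sigma dB, so Y_t = log(x_0) + (mu - sigma^2/2) t + sigma B_t and hence X_t = x_0 * exp((mu - sigma^2/2) t + sigma B_t).
With mu = -7, sigma = 4, x_0 = 6, this gives:
  X_t = 6 * exp((-15) * t + (4) * B_t).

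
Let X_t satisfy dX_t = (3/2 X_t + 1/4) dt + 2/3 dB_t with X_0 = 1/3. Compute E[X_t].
E[X_t] = exp(3*t/2)/2 - 1/6

Taking expectations and using E[dB_t] = 0, the mean m(t) = E[X_t] satisfies the ODE m'(t) = a m(t) + b with m(0) = x_0. With a = 3/2, b = 1/4, x_0 = 1/3, the solution is
  m(t) = x_0 * exp(a t) + (b/a) * (exp(a t) - 1)
       = (1/3) * exp((3/2) t) + ((1/4)/(3/2)) * (exp((3/2) t) - 1)
       = exp(3*t/2)/2 - 1/6.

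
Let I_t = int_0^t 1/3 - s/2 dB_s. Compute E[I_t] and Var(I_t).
E[I_t] = 0; Var(I_t) = t*(3*t^2 - 6*t + 4)/36

The Itô integral of a deterministic integrand f(s) has mean 0 because each increment f(s) * (B_{s+ds} - B_s) has mean 0. By the Itô isometry:
  Var( int_0^t f(s) dB_s ) = E[ (int_0^t f(s) dB_s)^2 ] = int_0^t f(s)^2 ds.
Here f(s) = 1/3 - s/2, so f(s)^2 = (3*s - 2)^2/36. Integrate:
  int_0^t ((3*s - 2)^2/36) ds = t*(3*t^2 - 6*t + 4)/36.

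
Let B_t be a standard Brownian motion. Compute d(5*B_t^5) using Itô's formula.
d(5*B_t^5) = (50*B_t^3) dt + (25*B_t^4) dB_t

Itô's formula for f(B_t) gives d f(B_t) = f'(B_t) dB_t + (1/2) f''(B_t) dt. Compute derivatives of f(x) = 5*x^5:
  f'(x)  = 25*x^4
  f''(x) = 100*x^3
Substitute x = B_t and multiply the f'' term by 1/2:
  drift     = (1/2) * (100*x^3) evaluated at B_t = 50*B_t^3
  diffusion = (25*x^4) evaluated at B_t = 25*B_t^4
Therefore d(5*B_t^5) = (50*B_t^3) dt + (25*B_t^4) dB_t.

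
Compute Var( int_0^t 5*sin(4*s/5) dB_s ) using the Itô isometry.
Var = 25*t/2 - 125*sin(4*t/5)*cos(4*t/5)/8

The Itô integral of a deterministic integrand f(s) has mean 0 because each increment f(s) * (B_{s+ds} - B_s) has mean 0. By the Itô isometry:
  Var( int_0^t f(s) dB_s ) = E[ (int_0^t f(s) dB_s)^2 ] = int_0^t f(s)^2 ds.
Here f(s) = 5*sin(4*s/5), so f(s)^2 = 25*sin(4*s/5)^2. Integrate:
  int_0^t (25*sin(4*s/5)^2) ds = 25*t/2 - 125*sin(4*t/5)*cos(4*t/5)/8.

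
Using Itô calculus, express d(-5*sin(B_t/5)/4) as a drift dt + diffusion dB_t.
d(-5*sin(B_t/5)/4) = (sin(B_t/5)/40) dt + (-cos(B_t/5)/4) dB_t

Itô's formula for f(B_t) gives d f(B_t) = f'(B_t) dB_t + (1/2) f''(B_t) dt. Compute derivatives of f(x) = -5*sin(x/5)/4:
  f'(x)  = -cos(x/5)/4
  f''(x) = sin(x/5)/20
Substitute x = B_t and multiply the f'' term by 1/2:
  drift     = (1/2) * (sin(x/5)/20) evaluated at B_t = sin(B_t/5)/40
  diffusion = (-cos(x/5)/4) evaluated at B_t = -cos(B_t/5)/4
Therefore d(-5*sin(B_t/5)/4) = (sin(B_t/5)/40) dt + (-cos(B_t/5)/4) dB_t.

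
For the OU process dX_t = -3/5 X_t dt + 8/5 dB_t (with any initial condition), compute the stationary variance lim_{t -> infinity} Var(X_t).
lim Var(X_t) = 32/15

The OU SDE dX = -theta X dt + sigma dB admits the integrating factor exp(theta t): d(exp(theta t) X_t) = sigma exp(theta t) dB_t. Integrating from 0 to t gives X_t = x_0 * exp(-theta t) + sigma * int_0^t exp(-theta (t-s)) dB_s for any initial x_0. The Itô integral has variance (by the Itô isometry) sigma^2 * int_0^t exp(-2 theta (t - s)) ds = sigma^2 * (1 - exp(-2 theta t)) / (2 theta), independent of x_0.
With theta = 3/5, sigma = 8/5:
  Var(X_t) = (8/5)^2 * (1 - exp(-2*3/5 t)) / (2 * 3/5) = 32/15 - 32*exp(-6*t/5)/15.
As t -> infinity, exp(-2*3/5 t) -> 0, so the stationary variance is sigma^2 / (2 theta) = 32/15.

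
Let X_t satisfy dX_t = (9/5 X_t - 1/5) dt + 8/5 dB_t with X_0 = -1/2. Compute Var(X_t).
Var(X_t) = 32*exp(18*t/5)/45 - 32/45

The variance V(t) = Var(X_t) satisfies V'(t) = 2 a V(t) + c^2 with V(0) = 0 (drift coefficient is linear in X, diffusion is constant). With a = 9/5, c = 8/5, the solution is
  V(t) = (c^2 / (2 a)) * (exp(2 a t) - 1)
       = ((8/5)^2 / (2*(9/5))) * (exp((18/5) t) - 1)
       = 32*exp(18*t/5)/45 - 32/45.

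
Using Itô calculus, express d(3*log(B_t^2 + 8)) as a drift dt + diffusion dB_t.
d(3*log(B_t^2 + 8)) = (3*(8 - B_t^2)/(B_t^2 + 8)^2) dt + (6*B_t/(B_t^2 + 8)) dB_t

Itô's formula for f(B_t) gives d f(B_t) = f'(B_t) dB_t + (1/2) f''(B_t) dt. Compute derivatives of f(x) = 3*log(x^2 + 8):
  f'(x)  = 6*x/(x^2 + 8)
  f''(x) = 6*(8 - x^2)/(x^2 + 8)^2
Substitute x = B_t and multiply the f'' term by 1/2:
  drift     = (1/2) * (6*(8 - x^2)/(x^2 + 8)^2) evaluated at B_t = 3*(8 - B_t^2)/(B_t^2 + 8)^2
  diffusion = (6*x/(x^2 + 8)) evaluated at B_t = 6*B_t/(B_t^2 + 8)
Therefore d(3*log(B_t^2 + 8)) = (3*(8 - B_t^2)/(B_t^2 + 8)^2) dt + (6*B_t/(B_t^2 + 8)) dB_t.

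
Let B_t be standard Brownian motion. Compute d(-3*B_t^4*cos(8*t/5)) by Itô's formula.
d(-3*B_t^4*cos(8*t/5)) = (B_t^2*(24*B_t^2*sin(8*t/5)/5 - 18*cos(8*t/5))) dt + (-12*B_t^3*cos(8*t/5)) dB_t

Itô's formula for f(t, x): d f(t, B_t) = (f_t + (1/2) f_xx) dt + f_x dB_t. Compute partials of f(t, x) = -3*x^4*cos(8*t/5):
  f_t(t,x)  = 24*x^4*sin(8*t/5)/5
  f_x(t,x)  = -12*x^3*cos(8*t/5)
  f_xx(t,x) = -36*x^2*cos(8*t/5)
Assemble drift = f_t + (1/2) f_xx = x^2*(24*x^2*sin(8*t/5)/5 - 18*cos(8*t/5)) and diffusion = f_x = -12*x^3*cos(8*t/5). Substituting x = B_t:
  d(-3*B_t^4*cos(8*t/5)) = (B_t^2*(24*B_t^2*sin(8*t/5)/5 - 18*cos(8*t/5))) dt + (-12*B_t^3*cos(8*t/5)) dB_t.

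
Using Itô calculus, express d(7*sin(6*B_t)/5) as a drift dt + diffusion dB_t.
d(7*sin(6*B_t)/5) = (-126*sin(6*B_t)/5) dt + (42*cos(6*B_t)/5) dB_t

Itô's formula for f(B_t) gives d f(B_t) = f'(B_t) dB_t + (1/2) f''(B_t) dt. Compute derivatives of f(x) = 7*sin(6*x)/5:
  f'(x)  = 42*cos(6*x)/5
  f''(x) = -252*sin(6*x)/5
Substitute x = B_t and multiply the f'' term by 1/2:
  drift     = (1/2) * (-252*sin(6*x)/5) evaluated at B_t = -126*sin(6*B_t)/5
  diffusion = (42*cos(6*x)/5) evaluated at B_t = 42*cos(6*B_t)/5
Therefore d(7*sin(6*B_t)/5) = (-126*sin(6*B_t)/5) dt + (42*cos(6*B_t)/5) dB_t.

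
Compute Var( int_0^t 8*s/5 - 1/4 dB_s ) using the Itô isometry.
Var = t*(1024*t^2 - 480*t + 75)/1200

The Itô integral of a deterministic integrand f(s) has mean 0 because each increment f(s) * (B_{s+ds} - B_s) has mean 0. By the Itô isometry:
  Var( int_0^t f(s) dB_s ) = E[ (int_0^t f(s) dB_s)^2 ] = int_0^t f(s)^2 ds.
Here f(s) = 8*s/5 - 1/4, so f(s)^2 = (32*s - 5)^2/400. Integrate:
  int_0^t ((32*s - 5)^2/400) ds = t*(1024*t^2 - 480*t + 75)/1200.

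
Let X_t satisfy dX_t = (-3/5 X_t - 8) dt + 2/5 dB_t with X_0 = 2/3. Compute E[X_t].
E[X_t] = -40/3 + 14*exp(-3*t/5)

Taking expectations and using E[dB_t] = 0, the mean m(t) = E[X_t] satisfies the ODE m'(t) = a m(t) + b with m(0) = x_0. With a = -3/5, b = -8, x_0 = 2/3, the solution is
  m(t) = x_0 * exp(a t) + (b/a) * (exp(a t) - 1)
       = (2/3) * exp((-3/5) t) + ((-8)/(-3/5)) * (exp((-3/5) t) - 1)
       = -40/3 + 14*exp(-3*t/5).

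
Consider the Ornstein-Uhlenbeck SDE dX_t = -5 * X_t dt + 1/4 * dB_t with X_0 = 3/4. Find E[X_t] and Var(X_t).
E[X_t] = 3*exp(-5*t)/4; Var(X_t) = 1/160 - exp(-10*t)/160

The OU SDE dX = -theta X dt + sigma dB admits the integrating factor exp(theta t): d(exp(theta t) X_t) = sigma exp(theta t) dB_t. Integrating from 0 to t:
  X_t = x_0 * exp(-theta t) + sigma * int_0^t exp(-theta (t-s)) dB_s.
The Itô integral has mean 0 and (by the Itô isometry) variance sigma^2 * int_0^t exp(-2 theta (t - s)) ds = sigma^2 * (1 - exp(-2 theta t)) / (2 theta).
With theta = 5, sigma = 1/4, x_0 = 3/4:
  E[X_t] = 3/4 * exp(-5 t) = 3*exp(-5*t)/4
  Var(X_t) = (1/4)^2 * (1 - exp(-2*5 t)) / (2 * 5) = 1/160 - exp(-10*t)/160.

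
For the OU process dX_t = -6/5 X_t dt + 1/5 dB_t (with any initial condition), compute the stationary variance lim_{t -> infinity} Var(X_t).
lim Var(X_t) = 1/60

The OU SDE dX = -theta X dt + sigma dB admits the integrating factor exp(theta t): d(exp(theta t) X_t) = sigma exp(theta t) dB_t. Integrating from 0 to t gives X_t = x_0 * exp(-theta t) + sigma * int_0^t exp(-theta (t-s)) dB_s for any initial x_0. The Itô integral has variance (by the Itô isometry) sigma^2 * int_0^t exp(-2 theta (t - s)) ds = sigma^2 * (1 - exp(-2 theta t)) / (2 theta), independent of x_0.
With theta = 6/5, sigma = 1/5:
  Var(X_t) = (1/5)^2 * (1 - exp(-2*6/5 t)) / (2 * 6/5) = 1/60 - exp(-12*t/5)/60.
As t -> infinity, exp(-2*6/5 t) -> 0, so the stationary variance is sigma^2 / (2 theta) = 1/60.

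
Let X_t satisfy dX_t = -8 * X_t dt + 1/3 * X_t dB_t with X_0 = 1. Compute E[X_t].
E[X_t] = exp(-8*t)

For GBM dX = mu X dt + sigma X dB with X_0 = x_0, apply Itô to Y = log X: dY = (mu - sigma^2/2) dt + sigma dB, so Y_t = log(x_0) + (mu - sigma^2/2) t + sigma B_t and hence X_t = x_0 * exp((mu - sigma^2/2) t + sigma B_t).
With mu = -8, sigma = 1/3, x_0 = 1, this gives:
  X_t = 1 * exp((-145/18) * t + (1/3) * B_t).
Since sigma*B_t ~ Normal(0, sigma^2 t), E[exp(sigma*B_t)] = exp(sigma^2 t / 2); so E[X_t] = x_0 * exp((mu - sigma^2/2) t) * exp(sigma^2 t / 2) = x_0 * exp(mu t) = exp(-8*t).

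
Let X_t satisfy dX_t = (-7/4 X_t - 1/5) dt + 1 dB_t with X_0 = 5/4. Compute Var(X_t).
Var(X_t) = 2/7 - 2*exp(-7*t/2)/7

The variance V(t) = Var(X_t) satisfies V'(t) = 2 a V(t) + c^2 with V(0) = 0 (drift coefficient is linear in X, diffusion is constant). With a = -7/4, c = 1, the solution is
  V(t) = (c^2 / (2 a)) * (exp(2 a t) - 1)
       = (1^2 / (2*(-7/4))) * (exp((-7/2) t) - 1)
       = 2/7 - 2*exp(-7*t/2)/7.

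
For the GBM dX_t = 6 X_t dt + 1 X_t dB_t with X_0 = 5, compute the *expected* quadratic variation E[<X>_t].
E[<X>_t] = 25*exp(13*t)/13 - 25/13

<X>_t = int_0^t (1 * X_s)^2 ds. Taking expectation inside the integral: E[<X>_t] = 1^2 * int_0^t E[X_s^2] ds. For GBM, E[X_s^2] = x_0^2 * exp((2 mu + sigma^2) s). Integrating:
  E[<X>_t] = 1^2 * 5^2 * (exp((2*6 + 1^2) t) - 1) / (2*6 + 1^2)
           = 1^2 * 5^2 * (exp(13 t) - 1) / 13 = 25*exp(13*t)/13 - 25/13.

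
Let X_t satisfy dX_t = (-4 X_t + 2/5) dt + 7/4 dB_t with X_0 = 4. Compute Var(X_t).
Var(X_t) = 49/128 - 49*exp(-8*t)/128

The variance V(t) = Var(X_t) satisfies V'(t) = 2 a V(t) + c^2 with V(0) = 0 (drift coefficient is linear in X, diffusion is constant). With a = -4, c = 7/4, the solution is
  V(t) = (c^2 / (2 a)) * (exp(2 a t) - 1)
       = ((7/4)^2 / (2*(-4))) * (exp((-8) t) - 1)
       = 49/128 - 49*exp(-8*t)/128.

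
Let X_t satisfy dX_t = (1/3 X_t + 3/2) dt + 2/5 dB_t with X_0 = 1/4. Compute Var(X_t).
Var(X_t) = 6*exp(2*t/3)/25 - 6/25

The variance V(t) = Var(X_t) satisfies V'(t) = 2 a V(t) + c^2 with V(0) = 0 (drift coefficient is linear in X, diffusion is constant). With a = 1/3, c = 2/5, the solution is
  V(t) = (c^2 / (2 a)) * (exp(2 a t) - 1)
       = ((2/5)^2 / (2*(1/3))) * (exp((2/3) t) - 1)
       = 6*exp(2*t/3)/25 - 6/25.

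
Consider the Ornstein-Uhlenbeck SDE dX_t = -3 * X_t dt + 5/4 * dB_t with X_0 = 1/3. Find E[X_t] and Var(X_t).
E[X_t] = exp(-3*t)/3; Var(X_t) = 25/96 - 25*exp(-6*t)/96

The OU SDE dX = -theta X dt + sigma dB admits the integrating factor exp(theta t): d(exp(theta t) X_t) = sigma exp(theta t) dB_t. Integrating from 0 to t:
  X_t = x_0 * exp(-theta t) + sigma * int_0^t exp(-theta (t-s)) dB_s.
The Itô integral has mean 0 and (by the Itô isometry) variance sigma^2 * int_0^t exp(-2 theta (t - s)) ds = sigma^2 * (1 - exp(-2 theta t)) / (2 theta).
With theta = 3, sigma = 5/4, x_0 = 1/3:
  E[X_t] = 1/3 * exp(-3 t) = exp(-3*t)/3
  Var(X_t) = (5/4)^2 * (1 - exp(-2*3 t)) / (2 * 3) = 25/96 - 25*exp(-6*t)/96.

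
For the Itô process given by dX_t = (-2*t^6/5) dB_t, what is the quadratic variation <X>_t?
<X>_t = 4*t^13/325

For an Itô process dX_t = a(t) dt + b(t) dB_t, the quadratic variation is <X>_t = int_0^t b(s)^2 ds (the drift term does not contribute). Here b(s) = -2*s^6/5, so
  b(s)^2 = 4*s^12/25.
Integrating from 0 to t:
  <X>_t = int_0^t (4*s^12/25) ds = 4*t^13/325.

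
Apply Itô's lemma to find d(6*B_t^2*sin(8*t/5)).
d(6*B_t^2*sin(8*t/5)) = (48*B_t^2*cos(8*t/5)/5 + 6*sin(8*t/5)) dt + (12*B_t*sin(8*t/5)) dB_t

Itô's formula for f(t, x): d f(t, B_t) = (f_t + (1/2) f_xx) dt + f_x dB_t. Compute partials of f(t, x) = 6*x^2*sin(8*t/5):
  f_t(t,x)  = 48*x^2*cos(8*t/5)/5
  f_x(t,x)  = 12*x*sin(8*t/5)
  f_xx(t,x) = 12*sin(8*t/5)
Assemble drift = f_t + (1/2) f_xx = 48*x^2*cos(8*t/5)/5 + 6*sin(8*t/5) and diffusion = f_x = 12*x*sin(8*t/5). Substituting x = B_t:
  d(6*B_t^2*sin(8*t/5)) = (48*B_t^2*cos(8*t/5)/5 + 6*sin(8*t/5)) dt + (12*B_t*sin(8*t/5)) dB_t.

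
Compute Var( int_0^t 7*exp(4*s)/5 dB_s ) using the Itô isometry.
Var = 49*exp(8*t)/200 - 49/200

The Itô integral of a deterministic integrand f(s) has mean 0 because each increment f(s) * (B_{s+ds} - B_s) has mean 0. By the Itô isometry:
  Var( int_0^t f(s) dB_s ) = E[ (int_0^t f(s) dB_s)^2 ] = int_0^t f(s)^2 ds.
Here f(s) = 7*exp(4*s)/5, so f(s)^2 = 49*exp(8*s)/25. Integrate:
  int_0^t (49*exp(8*s)/25) ds = 49*exp(8*t)/200 - 49/200.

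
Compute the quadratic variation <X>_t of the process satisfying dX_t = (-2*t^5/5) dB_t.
<X>_t = 4*t^11/275

For an Itô process dX_t = a(t) dt + b(t) dB_t, the quadratic variation is <X>_t = int_0^t b(s)^2 ds (the drift term does not contribute). Here b(s) = -2*s^5/5, so
  b(s)^2 = 4*s^10/25.
Integrating from 0 to t:
  <X>_t = int_0^t (4*s^10/25) ds = 4*t^11/275.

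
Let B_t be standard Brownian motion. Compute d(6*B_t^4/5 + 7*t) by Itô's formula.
d(6*B_t^4/5 + 7*t) = (36*B_t^2/5 + 7) dt + (24*B_t^3/5) dB_t

Itô's formula for f(t, x): d f(t, B_t) = (f_t + (1/2) f_xx) dt + f_x dB_t. Compute partials of f(t, x) = 7*t + 6*x^4/5:
  f_t(t,x)  = 7
  f_x(t,x)  = 24*x^3/5
  f_xx(t,x) = 72*x^2/5
Assemble drift = f_t + (1/2) f_xx = 36*x^2/5 + 7 and diffusion = f_x = 24*x^3/5. Substituting x = B_t:
  d(6*B_t^4/5 + 7*t) = (36*B_t^2/5 + 7) dt + (24*B_t^3/5) dB_t.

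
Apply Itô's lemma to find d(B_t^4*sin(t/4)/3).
d(B_t^4*sin(t/4)/3) = (B_t^2*(B_t^2*cos(t/4) + 24*sin(t/4))/12) dt + (4*B_t^3*sin(t/4)/3) dB_t

Itô's formula for f(t, x): d f(t, B_t) = (f_t + (1/2) f_xx) dt + f_x dB_t. Compute partials of f(t, x) = x^4*sin(t/4)/3:
  f_t(t,x)  = x^4*cos(t/4)/12
  f_x(t,x)  = 4*x^3*sin(t/4)/3
  f_xx(t,x) = 4*x^2*sin(t/4)
Assemble drift = f_t + (1/2) f_xx = x^2*(x^2*cos(t/4) + 24*sin(t/4))/12 and diffusion = f_x = 4*x^3*sin(t/4)/3. Substituting x = B_t:
  d(B_t^4*sin(t/4)/3) = (B_t^2*(B_t^2*cos(t/4) + 24*sin(t/4))/12) dt + (4*B_t^3*sin(t/4)/3) dB_t.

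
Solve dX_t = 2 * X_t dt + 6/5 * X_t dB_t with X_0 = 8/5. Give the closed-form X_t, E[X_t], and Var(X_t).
X_t = 8/5 * exp((32/25) t + (6/5) B_t); E[X_t] = 8*exp(2*t)/5; Var(X_t) = 64*(exp(36*t/25) - 1)*exp(4*t)/25

For GBM dX = mu X dt + sigma X dB with X_0 = x_0, apply Itô to Y = log X: dY = (mu - sigma^2/2) dt + sigma dB, so Y_t = log(x_0) + (mu - sigma^2/2) t + sigma B_t and hence X_t = x_0 * exp((mu - sigma^2/2) t + sigma B_t).
With mu = 2, sigma = 6/5, x_0 = 8/5, this gives:
  X_t = 8/5 * exp((32/25) * t + (6/5) * B_t).
Since sigma*B_t ~ Normal(0, sigma^2 t), E[exp(sigma*B_t)] = exp(sigma^2 t / 2); so E[X_t] = x_0 * exp((mu - sigma^2/2) t) * exp(sigma^2 t / 2) = x_0 * exp(mu t) = 8*exp(2*t)/5.
Var(X_t) = E[X_t^2] - (E[X_t])^2 = x_0^2 * exp(2 mu t) * (exp(sigma^2 t) - 1) = 64*(exp(36*t/25) - 1)*exp(4*t)/25.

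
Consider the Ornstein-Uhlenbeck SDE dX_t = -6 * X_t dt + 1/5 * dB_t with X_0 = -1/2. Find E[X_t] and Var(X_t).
E[X_t] = -exp(-6*t)/2; Var(X_t) = 1/300 - exp(-12*t)/300

The OU SDE dX = -theta X dt + sigma dB admits the integrating factor exp(theta t): d(exp(theta t) X_t) = sigma exp(theta t) dB_t. Integrating from 0 to t:
  X_t = x_0 * exp(-theta t) + sigma * int_0^t exp(-theta (t-s)) dB_s.
The Itô integral has mean 0 and (by the Itô isometry) variance sigma^2 * int_0^t exp(-2 theta (t - s)) ds = sigma^2 * (1 - exp(-2 theta t)) / (2 theta).
With theta = 6, sigma = 1/5, x_0 = -1/2:
  E[X_t] = -1/2 * exp(-6 t) = -exp(-6*t)/2
  Var(X_t) = (1/5)^2 * (1 - exp(-2*6 t)) / (2 * 6) = 1/300 - exp(-12*t)/300.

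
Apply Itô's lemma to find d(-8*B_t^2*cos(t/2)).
d(-8*B_t^2*cos(t/2)) = (4*B_t^2*sin(t/2) - 8*cos(t/2)) dt + (-16*B_t*cos(t/2)) dB_t

Itô's formula for f(t, x): d f(t, B_t) = (f_t + (1/2) f_xx) dt + f_x dB_t. Compute partials of f(t, x) = -8*x^2*cos(t/2):
  f_t(t,x)  = 4*x^2*sin(t/2)
  f_x(t,x)  = -16*x*cos(t/2)
  f_xx(t,x) = -16*cos(t/2)
Assemble drift = f_t + (1/2) f_xx = 4*x^2*sin(t/2) - 8*cos(t/2) and diffusion = f_x = -16*x*cos(t/2). Substituting x = B_t:
  d(-8*B_t^2*cos(t/2)) = (4*B_t^2*sin(t/2) - 8*cos(t/2)) dt + (-16*B_t*cos(t/2)) dB_t.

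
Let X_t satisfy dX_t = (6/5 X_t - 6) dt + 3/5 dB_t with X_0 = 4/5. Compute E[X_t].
E[X_t] = 5 - 21*exp(6*t/5)/5

Taking expectations and using E[dB_t] = 0, the mean m(t) = E[X_t] satisfies the ODE m'(t) = a m(t) + b with m(0) = x_0. With a = 6/5, b = -6, x_0 = 4/5, the solution is
  m(t) = x_0 * exp(a t) + (b/a) * (exp(a t) - 1)
       = (4/5) * exp((6/5) t) + ((-6)/(6/5)) * (exp((6/5) t) - 1)
       = 5 - 21*exp(6*t/5)/5.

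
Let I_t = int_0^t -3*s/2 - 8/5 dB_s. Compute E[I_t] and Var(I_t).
E[I_t] = 0; Var(I_t) = t*(75*t^2 + 240*t + 256)/100

The Itô integral of a deterministic integrand f(s) has mean 0 because each increment f(s) * (B_{s+ds} - B_s) has mean 0. By the Itô isometry:
  Var( int_0^t f(s) dB_s ) = E[ (int_0^t f(s) dB_s)^2 ] = int_0^t f(s)^2 ds.
Here f(s) = -3*s/2 - 8/5, so f(s)^2 = (15*s + 16)^2/100. Integrate:
  int_0^t ((15*s + 16)^2/100) ds = t*(75*t^2 + 240*t + 256)/100.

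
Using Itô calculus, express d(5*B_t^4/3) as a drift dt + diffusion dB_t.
d(5*B_t^4/3) = (10*B_t^2) dt + (20*B_t^3/3) dB_t

Itô's formula for f(B_t) gives d f(B_t) = f'(B_t) dB_t + (1/2) f''(B_t) dt. Compute derivatives of f(x) = 5*x^4/3:
  f'(x)  = 20*x^3/3
  f''(x) = 20*x^2
Substitute x = B_t and multiply the f'' term by 1/2:
  drift     = (1/2) * (20*x^2) evaluated at B_t = 10*B_t^2
  diffusion = (20*x^3/3) evaluated at B_t = 20*B_t^3/3
Therefore d(5*B_t^4/3) = (10*B_t^2) dt + (20*B_t^3/3) dB_t.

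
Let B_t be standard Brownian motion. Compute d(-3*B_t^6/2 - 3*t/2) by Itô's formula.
d(-3*B_t^6/2 - 3*t/2) = (-45*B_t^4/2 - 3/2) dt + (-9*B_t^5) dB_t

Itô's formula for f(t, x): d f(t, B_t) = (f_t + (1/2) f_xx) dt + f_x dB_t. Compute partials of f(t, x) = -3*t/2 - 3*x^6/2:
  f_t(t,x)  = -3/2
  f_x(t,x)  = -9*x^5
  f_xx(t,x) = -45*x^4
Assemble drift = f_t + (1/2) f_xx = -45*x^4/2 - 3/2 and diffusion = f_x = -9*x^5. Substituting x = B_t:
  d(-3*B_t^6/2 - 3*t/2) = (-45*B_t^4/2 - 3/2) dt + (-9*B_t^5) dB_t.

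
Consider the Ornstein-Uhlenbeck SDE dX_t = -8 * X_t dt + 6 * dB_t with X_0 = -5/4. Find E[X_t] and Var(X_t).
E[X_t] = -5*exp(-8*t)/4; Var(X_t) = 9/4 - 9*exp(-16*t)/4

The OU SDE dX = -theta X dt + sigma dB admits the integrating factor exp(theta t): d(exp(theta t) X_t) = sigma exp(theta t) dB_t. Integrating from 0 to t:
  X_t = x_0 * exp(-theta t) + sigma * int_0^t exp(-theta (t-s)) dB_s.
The Itô integral has mean 0 and (by the Itô isometry) variance sigma^2 * int_0^t exp(-2 theta (t - s)) ds = sigma^2 * (1 - exp(-2 theta t)) / (2 theta).
With theta = 8, sigma = 6, x_0 = -5/4:
  E[X_t] = -5/4 * exp(-8 t) = -5*exp(-8*t)/4
  Var(X_t) = (6)^2 * (1 - exp(-2*8 t)) / (2 * 8) = 9/4 - 9*exp(-16*t)/4.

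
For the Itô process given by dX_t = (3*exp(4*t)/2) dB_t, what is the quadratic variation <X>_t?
<X>_t = 9*exp(8*t)/32 - 9/32

For an Itô process dX_t = a(t) dt + b(t) dB_t, the quadratic variation is <X>_t = int_0^t b(s)^2 ds (the drift term does not contribute). Here b(s) = 3*exp(4*s)/2, so
  b(s)^2 = 9*exp(8*s)/4.
Integrating from 0 to t:
  <X>_t = int_0^t (9*exp(8*s)/4) ds = 9*exp(8*t)/32 - 9/32.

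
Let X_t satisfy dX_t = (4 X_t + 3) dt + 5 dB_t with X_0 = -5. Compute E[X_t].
E[X_t] = -17*exp(4*t)/4 - 3/4

Taking expectations and using E[dB_t] = 0, the mean m(t) = E[X_t] satisfies the ODE m'(t) = a m(t) + b with m(0) = x_0. With a = 4, b = 3, x_0 = -5, the solution is
  m(t) = x_0 * exp(a t) + (b/a) * (exp(a t) - 1)
       = (-5) * exp(4 t) + (3/4) * (exp(4 t) - 1)
       = -17*exp(4*t)/4 - 3/4.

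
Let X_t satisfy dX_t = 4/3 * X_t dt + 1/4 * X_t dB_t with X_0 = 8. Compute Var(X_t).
Var(X_t) = 64*(exp(t/16) - 1)*exp(8*t/3)

For GBM dX = mu X dt + sigma X dB with X_0 = x_0, apply Itô to Y = log X: dY = (mu - sigma^2/2) dt + sigma dB, so Y_t = log(x_0) + (mu - sigma^2/2) t + sigma B_t and hence X_t = x_0 * exp((mu - sigma^2/2) t + sigma B_t).
With mu = 4/3, sigma = 1/4, x_0 = 8, this gives:
  X_t = 8 * exp((125/96) * t + (1/4) * B_t).
Since sigma*B_t ~ Normal(0, sigma^2 t), E[exp(sigma*B_t)] = exp(sigma^2 t / 2); so E[X_t] = x_0 * exp((mu - sigma^2/2) t) * exp(sigma^2 t / 2) = x_0 * exp(mu t) = 8*exp(4*t/3).
Var(X_t) = E[X_t^2] - (E[X_t])^2 = x_0^2 * exp(2 mu t) * (exp(sigma^2 t) - 1) = 64*(exp(t/16) - 1)*exp(8*t/3).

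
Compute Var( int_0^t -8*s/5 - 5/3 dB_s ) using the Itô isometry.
Var = t*(192*t^2 + 600*t + 625)/225

The Itô integral of a deterministic integrand f(s) has mean 0 because each increment f(s) * (B_{s+ds} - B_s) has mean 0. By the Itô isometry:
  Var( int_0^t f(s) dB_s ) = E[ (int_0^t f(s) dB_s)^2 ] = int_0^t f(s)^2 ds.
Here f(s) = -8*s/5 - 5/3, so f(s)^2 = (24*s + 25)^2/225. Integrate:
  int_0^t ((24*s + 25)^2/225) ds = t*(192*t^2 + 600*t + 625)/225.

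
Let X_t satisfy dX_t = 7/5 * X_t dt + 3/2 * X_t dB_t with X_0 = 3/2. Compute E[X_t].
E[X_t] = 3*exp(7*t/5)/2

For GBM dX = mu X dt + sigma X dB with X_0 = x_0, apply Itô to Y = log X: dY = (mu - sigma^2/2) dt + sigma dB, so Y_t = log(x_0) + (mu - sigma^2/2) t + sigma B_t and hence X_t = x_0 * exp((mu - sigma^2/2) t + sigma B_t).
With mu = 7/5, sigma = 3/2, x_0 = 3/2, this gives:
  X_t = 3/2 * exp((11/40) * t + (3/2) * B_t).
Since sigma*B_t ~ Normal(0, sigma^2 t), E[exp(sigma*B_t)] = exp(sigma^2 t / 2); so E[X_t] = x_0 * exp((mu - sigma^2/2) t) * exp(sigma^2 t / 2) = x_0 * exp(mu t) = 3*exp(7*t/5)/2.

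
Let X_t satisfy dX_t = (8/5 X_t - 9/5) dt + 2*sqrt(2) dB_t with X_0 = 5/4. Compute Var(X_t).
Var(X_t) = 5*exp(16*t/5)/2 - 5/2

The variance V(t) = Var(X_t) satisfies V'(t) = 2 a V(t) + c^2 with V(0) = 0 (drift coefficient is linear in X, diffusion is constant). With a = 8/5, c = 2*sqrt(2), the solution is
  V(t) = (c^2 / (2 a)) * (exp(2 a t) - 1)
       = ((2*sqrt(2))^2 / (2*(8/5))) * (exp((16/5) t) - 1)
       = 5*exp(16*t/5)/2 - 5/2.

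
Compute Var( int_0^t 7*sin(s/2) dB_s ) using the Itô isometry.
Var = 49*t/2 - 49*sin(t)/2

The Itô integral of a deterministic integrand f(s) has mean 0 because each increment f(s) * (B_{s+ds} - B_s) has mean 0. By the Itô isometry:
  Var( int_0^t f(s) dB_s ) = E[ (int_0^t f(s) dB_s)^2 ] = int_0^t f(s)^2 ds.
Here f(s) = 7*sin(s/2), so f(s)^2 = 49*sin(s/2)^2. Integrate:
  int_0^t (49*sin(s/2)^2) ds = 49*t/2 - 49*sin(t)/2.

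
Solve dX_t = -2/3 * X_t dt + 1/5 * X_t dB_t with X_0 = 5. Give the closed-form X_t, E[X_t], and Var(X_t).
X_t = 5 * exp((-103/150) t + (1/5) B_t); E[X_t] = 5*exp(-2*t/3); Var(X_t) = (25*exp(t/25) - 25)*exp(-4*t/3)

For GBM dX = mu X dt + sigma X dB with X_0 = x_0, apply Itô to Y = log X: dY = (mu - sigma^2/2) dt + sigma dB, so Y_t = log(x_0) + (mu - sigma^2/2) t + sigma B_t and hence X_t = x_0 * exp((mu - sigma^2/2) t + sigma B_t).
With mu = -2/3, sigma = 1/5, x_0 = 5, this gives:
  X_t = 5 * exp((-103/150) * t + (1/5) * B_t).
Since sigma*B_t ~ Normal(0, sigma^2 t), E[exp(sigma*B_t)] = exp(sigma^2 t / 2); so E[X_t] = x_0 * exp((mu - sigma^2/2) t) * exp(sigma^2 t / 2) = x_0 * exp(mu t) = 5*exp(-2*t/3).
Var(X_t) = E[X_t^2] - (E[X_t])^2 = x_0^2 * exp(2 mu t) * (exp(sigma^2 t) - 1) = (25*exp(t/25) - 25)*exp(-4*t/3).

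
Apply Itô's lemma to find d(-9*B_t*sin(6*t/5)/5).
d(-9*B_t*sin(6*t/5)/5) = (-54*B_t*cos(6*t/5)/25) dt + (-9*sin(6*t/5)/5) dB_t

Itô's formula for f(t, x): d f(t, B_t) = (f_t + (1/2) f_xx) dt + f_x dB_t. Compute partials of f(t, x) = -9*x*sin(6*t/5)/5:
  f_t(t,x)  = -54*x*cos(6*t/5)/25
  f_x(t,x)  = -9*sin(6*t/5)/5
  f_xx(t,x) = 0
Assemble drift = f_t + (1/2) f_xx = -54*x*cos(6*t/5)/25 and diffusion = f_x = -9*sin(6*t/5)/5. Substituting x = B_t:
  d(-9*B_t*sin(6*t/5)/5) = (-54*B_t*cos(6*t/5)/25) dt + (-9*sin(6*t/5)/5) dB_t.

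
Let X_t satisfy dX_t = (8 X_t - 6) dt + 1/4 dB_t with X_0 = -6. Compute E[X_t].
E[X_t] = 3/4 - 27*exp(8*t)/4

Taking expectations and using E[dB_t] = 0, the mean m(t) = E[X_t] satisfies the ODE m'(t) = a m(t) + b with m(0) = x_0. With a = 8, b = -6, x_0 = -6, the solution is
  m(t) = x_0 * exp(a t) + (b/a) * (exp(a t) - 1)
       = (-6) * exp(8 t) + ((-6)/8) * (exp(8 t) - 1)
       = 3/4 - 27*exp(8*t)/4.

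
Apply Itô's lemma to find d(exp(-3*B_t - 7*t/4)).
d(exp(-3*B_t - 7*t/4)) = (11*exp(-3*B_t - 7*t/4)/4) dt + (-3*exp(-3*B_t - 7*t/4)) dB_t

Itô's formula for f(t, x): d f(t, B_t) = (f_t + (1/2) f_xx) dt + f_x dB_t. Compute partials of f(t, x) = exp(-7*t/4 - 3*x):
  f_t(t,x)  = -7*exp(-7*t/4 - 3*x)/4
  f_x(t,x)  = -3*exp(-7*t/4 - 3*x)
  f_xx(t,x) = 9*exp(-7*t/4 - 3*x)
Assemble drift = f_t + (1/2) f_xx = 11*exp(-7*t/4 - 3*x)/4 and diffusion = f_x = -3*exp(-7*t/4 - 3*x). Substituting x = B_t:
  d(exp(-3*B_t - 7*t/4)) = (11*exp(-3*B_t - 7*t/4)/4) dt + (-3*exp(-3*B_t - 7*t/4)) dB_t.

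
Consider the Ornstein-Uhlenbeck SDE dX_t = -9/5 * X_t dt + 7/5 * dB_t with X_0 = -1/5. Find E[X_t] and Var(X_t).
E[X_t] = -exp(-9*t/5)/5; Var(X_t) = 49/90 - 49*exp(-18*t/5)/90

The OU SDE dX = -theta X dt + sigma dB admits the integrating factor exp(theta t): d(exp(theta t) X_t) = sigma exp(theta t) dB_t. Integrating from 0 to t:
  X_t = x_0 * exp(-theta t) + sigma * int_0^t exp(-theta (t-s)) dB_s.
The Itô integral has mean 0 and (by the Itô isometry) variance sigma^2 * int_0^t exp(-2 theta (t - s)) ds = sigma^2 * (1 - exp(-2 theta t)) / (2 theta).
With theta = 9/5, sigma = 7/5, x_0 = -1/5:
  E[X_t] = -1/5 * exp(-9/5 t) = -exp(-9*t/5)/5
  Var(X_t) = (7/5)^2 * (1 - exp(-2*9/5 t)) / (2 * 9/5) = 49/90 - 49*exp(-18*t/5)/90.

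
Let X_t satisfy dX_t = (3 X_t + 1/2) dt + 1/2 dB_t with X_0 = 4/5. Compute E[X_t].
E[X_t] = 29*exp(3*t)/30 - 1/6

Taking expectations and using E[dB_t] = 0, the mean m(t) = E[X_t] satisfies the ODE m'(t) = a m(t) + b with m(0) = x_0. With a = 3, b = 1/2, x_0 = 4/5, the solution is
  m(t) = x_0 * exp(a t) + (b/a) * (exp(a t) - 1)
       = (4/5) * exp(3 t) + ((1/2)/3) * (exp(3 t) - 1)
       = 29*exp(3*t)/30 - 1/6.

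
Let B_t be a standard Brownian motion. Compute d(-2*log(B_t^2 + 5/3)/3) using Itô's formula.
d(-2*log(B_t^2 + 5/3)/3) = (2*(3*B_t^2 - 5)/(3*B_t^2 + 5)^2) dt + (-4*B_t/(3*B_t^2 + 5)) dB_t

Itô's formula for f(B_t) gives d f(B_t) = f'(B_t) dB_t + (1/2) f''(B_t) dt. Compute derivatives of f(x) = -2*log(x^2 + 5/3)/3:
  f'(x)  = -4*x/(3*x^2 + 5)
  f''(x) = 4*(3*x^2 - 5)/(3*x^2 + 5)^2
Substitute x = B_t and multiply the f'' term by 1/2:
  drift     = (1/2) * (4*(3*x^2 - 5)/(3*x^2 + 5)^2) evaluated at B_t = 2*(3*B_t^2 - 5)/(3*B_t^2 + 5)^2
  diffusion = (-4*x/(3*x^2 + 5)) evaluated at B_t = -4*B_t/(3*B_t^2 + 5)
Therefore d(-2*log(B_t^2 + 5/3)/3) = (2*(3*B_t^2 - 5)/(3*B_t^2 + 5)^2) dt + (-4*B_t/(3*B_t^2 + 5)) dB_t.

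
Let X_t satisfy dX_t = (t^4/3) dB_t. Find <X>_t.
<X>_t = t^9/81

For an Itô process dX_t = a(t) dt + b(t) dB_t, the quadratic variation is <X>_t = int_0^t b(s)^2 ds (the drift term does not contribute). Here b(s) = s^4/3, so
  b(s)^2 = s^8/9.
Integrating from 0 to t:
  <X>_t = int_0^t (s^8/9) ds = t^9/81.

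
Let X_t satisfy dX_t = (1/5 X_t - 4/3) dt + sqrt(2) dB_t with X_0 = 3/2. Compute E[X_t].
E[X_t] = 20/3 - 31*exp(t/5)/6

Taking expectations and using E[dB_t] = 0, the mean m(t) = E[X_t] satisfies the ODE m'(t) = a m(t) + b with m(0) = x_0. With a = 1/5, b = -4/3, x_0 = 3/2, the solution is
  m(t) = x_0 * exp(a t) + (b/a) * (exp(a t) - 1)
       = (3/2) * exp((1/5) t) + ((-4/3)/(1/5)) * (exp((1/5) t) - 1)
       = 20/3 - 31*exp(t/5)/6.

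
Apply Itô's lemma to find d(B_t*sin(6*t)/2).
d(B_t*sin(6*t)/2) = (3*B_t*cos(6*t)) dt + (sin(6*t)/2) dB_t

Itô's formula for f(t, x): d f(t, B_t) = (f_t + (1/2) f_xx) dt + f_x dB_t. Compute partials of f(t, x) = x*sin(6*t)/2:
  f_t(t,x)  = 3*x*cos(6*t)
  f_x(t,x)  = sin(6*t)/2
  f_xx(t,x) = 0
Assemble drift = f_t + (1/2) f_xx = 3*x*cos(6*t) and diffusion = f_x = sin(6*t)/2. Substituting x = B_t:
  d(B_t*sin(6*t)/2) = (3*B_t*cos(6*t)) dt + (sin(6*t)/2) dB_t.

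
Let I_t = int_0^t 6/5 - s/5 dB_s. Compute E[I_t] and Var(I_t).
E[I_t] = 0; Var(I_t) = t*(t^2 - 18*t + 108)/75

The Itô integral of a deterministic integrand f(s) has mean 0 because each increment f(s) * (B_{s+ds} - B_s) has mean 0. By the Itô isometry:
  Var( int_0^t f(s) dB_s ) = E[ (int_0^t f(s) dB_s)^2 ] = int_0^t f(s)^2 ds.
Here f(s) = 6/5 - s/5, so f(s)^2 = (s - 6)^2/25. Integrate:
  int_0^t ((s - 6)^2/25) ds = t*(t^2 - 18*t + 108)/75.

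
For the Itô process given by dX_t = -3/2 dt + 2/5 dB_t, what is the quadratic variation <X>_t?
<X>_t = 4*t/25

For an Itô process dX_t = a(t) dt + b(t) dB_t, the quadratic variation is <X>_t = int_0^t b(s)^2 ds (the drift term does not contribute). Here b(s) = 2/5, so
  b(s)^2 = 4/25.
Integrating from 0 to t:
  <X>_t = int_0^t (4/25) ds = 4*t/25.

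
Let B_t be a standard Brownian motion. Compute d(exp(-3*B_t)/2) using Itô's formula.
d(exp(-3*B_t)/2) = (9*exp(-3*B_t)/4) dt + (-3*exp(-3*B_t)/2) dB_t

Itô's formula for f(B_t) gives d f(B_t) = f'(B_t) dB_t + (1/2) f''(B_t) dt. Compute derivatives of f(x) = exp(-3*x)/2:
  f'(x)  = -3*exp(-3*x)/2
  f''(x) = 9*exp(-3*x)/2
Substitute x = B_t and multiply the f'' term by 1/2:
  drift     = (1/2) * (9*exp(-3*x)/2) evaluated at B_t = 9*exp(-3*B_t)/4
  diffusion = (-3*exp(-3*x)/2) evaluated at B_t = -3*exp(-3*B_t)/2
Therefore d(exp(-3*B_t)/2) = (9*exp(-3*B_t)/4) dt + (-3*exp(-3*B_t)/2) dB_t.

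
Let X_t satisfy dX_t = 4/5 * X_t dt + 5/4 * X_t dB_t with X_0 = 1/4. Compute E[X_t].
E[X_t] = exp(4*t/5)/4

For GBM dX = mu X dt + sigma X dB with X_0 = x_0, apply Itô to Y = log X: dY = (mu - sigma^2/2) dt + sigma dB, so Y_t = log(x_0) + (mu - sigma^2/2) t + sigma B_t and hence X_t = x_0 * exp((mu - sigma^2/2) t + sigma B_t).
With mu = 4/5, sigma = 5/4, x_0 = 1/4, this gives:
  X_t = 1/4 * exp((3/160) * t + (5/4) * B_t).
Since sigma*B_t ~ Normal(0, sigma^2 t), E[exp(sigma*B_t)] = exp(sigma^2 t / 2); so E[X_t] = x_0 * exp((mu - sigma^2/2) t) * exp(sigma^2 t / 2) = x_0 * exp(mu t) = exp(4*t/5)/4.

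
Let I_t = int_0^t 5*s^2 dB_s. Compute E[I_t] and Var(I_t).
E[I_t] = 0; Var(I_t) = 5*t^5

The Itô integral of a deterministic integrand f(s) has mean 0 because each increment f(s) * (B_{s+ds} - B_s) has mean 0. By the Itô isometry:
  Var( int_0^t f(s) dB_s ) = E[ (int_0^t f(s) dB_s)^2 ] = int_0^t f(s)^2 ds.
Here f(s) = 5*s^2, so f(s)^2 = 25*s^4. Integrate:
  int_0^t (25*s^4) ds = 5*t^5.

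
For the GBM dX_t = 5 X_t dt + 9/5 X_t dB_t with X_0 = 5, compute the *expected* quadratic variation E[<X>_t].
E[<X>_t] = 2025*exp(331*t/25)/331 - 2025/331

<X>_t = int_0^t ((9/5) * X_s)^2 ds. Taking expectation inside the integral: E[<X>_t] = (9/5)^2 * int_0^t E[X_s^2] ds. For GBM, E[X_s^2] = x_0^2 * exp((2 mu + sigma^2) s). Integrating:
  E[<X>_t] = (9/5)^2 * 5^2 * (exp((2*5 + (9/5)^2) t) - 1) / (2*5 + (9/5)^2)
           = (9/5)^2 * 5^2 * (exp((331/25) t) - 1) / (331/25) = 2025*exp(331*t/25)/331 - 2025/331.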